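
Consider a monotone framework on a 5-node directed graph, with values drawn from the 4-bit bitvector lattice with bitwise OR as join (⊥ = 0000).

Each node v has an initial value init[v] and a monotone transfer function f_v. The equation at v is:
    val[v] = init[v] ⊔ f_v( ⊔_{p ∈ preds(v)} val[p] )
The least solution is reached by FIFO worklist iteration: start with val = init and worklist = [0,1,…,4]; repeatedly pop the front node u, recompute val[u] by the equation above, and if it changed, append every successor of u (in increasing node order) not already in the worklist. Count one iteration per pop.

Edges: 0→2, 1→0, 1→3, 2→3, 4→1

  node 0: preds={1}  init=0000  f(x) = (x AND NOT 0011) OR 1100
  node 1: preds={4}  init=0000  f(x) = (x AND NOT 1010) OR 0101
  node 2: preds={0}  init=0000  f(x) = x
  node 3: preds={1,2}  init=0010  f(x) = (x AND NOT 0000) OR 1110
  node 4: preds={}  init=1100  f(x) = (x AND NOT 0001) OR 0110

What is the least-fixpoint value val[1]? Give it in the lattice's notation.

0101

Worklist (7 pops):
  #1 pop 0: in=0000 → 1100 (was 0000); enqueue []
  #2 pop 1: in=1100 → 0101 (was 0000); enqueue [0]
  #3 pop 2: in=1100 → 1100 (was 0000); enqueue []
  #4 pop 3: in=1101 → 1111 (was 0010); enqueue []
  #5 pop 4: in=0000 → 1110 (was 1100); enqueue [1]
  #6 pop 0: in=0101 → 1100 (no change)
  #7 pop 1: in=1110 → 0101 (no change)

Fixpoint:
  val[0] = 1100
  val[1] = 0101
  val[2] = 1100
  val[3] = 1111
  val[4] = 1110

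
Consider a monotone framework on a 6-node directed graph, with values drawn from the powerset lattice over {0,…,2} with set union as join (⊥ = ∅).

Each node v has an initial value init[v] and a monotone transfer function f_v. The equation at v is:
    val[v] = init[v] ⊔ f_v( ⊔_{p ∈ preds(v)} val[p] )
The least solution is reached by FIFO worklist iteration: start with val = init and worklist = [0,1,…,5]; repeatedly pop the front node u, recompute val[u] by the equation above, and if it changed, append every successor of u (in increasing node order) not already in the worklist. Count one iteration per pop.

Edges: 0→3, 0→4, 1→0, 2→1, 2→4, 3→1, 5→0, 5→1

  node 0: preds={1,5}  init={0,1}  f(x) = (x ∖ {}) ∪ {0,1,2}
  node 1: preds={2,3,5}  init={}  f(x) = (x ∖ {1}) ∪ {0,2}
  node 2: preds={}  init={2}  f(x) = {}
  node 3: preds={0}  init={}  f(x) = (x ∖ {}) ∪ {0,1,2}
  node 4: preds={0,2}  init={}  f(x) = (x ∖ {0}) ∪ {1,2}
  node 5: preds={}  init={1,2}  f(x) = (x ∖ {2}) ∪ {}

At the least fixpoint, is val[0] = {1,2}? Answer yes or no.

no

Worklist (8 pops):
  #1 pop 0: in={1,2} → {0,1,2} (was {0,1}); enqueue []
  #2 pop 1: in={1,2} → {0,2} (was {}); enqueue [0]
  #3 pop 2: in={} → {2} (no change)
  #4 pop 3: in={0,1,2} → {0,1,2} (was {}); enqueue [1]
  #5 pop 4: in={0,1,2} → {1,2} (was {}); enqueue []
  #6 pop 5: in={} → {1,2} (no change)
  #7 pop 0: in={0,1,2} → {0,1,2} (no change)
  #8 pop 1: in={0,1,2} → {0,2} (no change)

Fixpoint:
  val[0] = {0,1,2}
  val[1] = {0,2}
  val[2] = {2}
  val[3] = {0,1,2}
  val[4] = {1,2}
  val[5] = {1,2}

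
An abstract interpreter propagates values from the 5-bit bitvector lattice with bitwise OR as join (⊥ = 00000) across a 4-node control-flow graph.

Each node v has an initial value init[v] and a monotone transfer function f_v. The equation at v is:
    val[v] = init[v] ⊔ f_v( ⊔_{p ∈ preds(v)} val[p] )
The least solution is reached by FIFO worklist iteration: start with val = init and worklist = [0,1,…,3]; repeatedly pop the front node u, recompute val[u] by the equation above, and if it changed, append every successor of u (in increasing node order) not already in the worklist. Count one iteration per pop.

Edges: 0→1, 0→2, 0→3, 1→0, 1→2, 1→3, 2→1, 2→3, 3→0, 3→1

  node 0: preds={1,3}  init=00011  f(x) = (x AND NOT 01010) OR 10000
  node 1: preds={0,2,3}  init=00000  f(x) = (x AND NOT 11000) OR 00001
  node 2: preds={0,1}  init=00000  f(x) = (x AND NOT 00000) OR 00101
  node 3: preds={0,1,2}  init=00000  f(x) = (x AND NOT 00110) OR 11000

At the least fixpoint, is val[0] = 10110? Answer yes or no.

Trace (10 dequeues):
  [1] u=0 | in 00000 | out 10011 | prev 00011 | push {}
  [2] u=1 | in 10011 | out 00011 | prev 00000 | push {0}
  [3] u=2 | in 10011 | out 10111 | prev 00000 | push {1}
  [4] u=3 | in 10111 | out 11001 | prev 00000 | push {}
  [5] u=0 | in 11011 | out 10011 | ==
  [6] u=1 | in 11111 | out 00111 | prev 00011 | push {0,2,3}
  [7] u=0 | in 11111 | out 10111 | prev 10011 | push {1}
  [8] u=2 | in 10111 | out 10111 | ==
  [9] u=3 | in 10111 | out 11001 | ==
  [10] u=1 | in 11111 | out 00111 | ==

Converged values:
  [0] 10111
  [1] 00111
  [2] 10111
  [3] 11001

no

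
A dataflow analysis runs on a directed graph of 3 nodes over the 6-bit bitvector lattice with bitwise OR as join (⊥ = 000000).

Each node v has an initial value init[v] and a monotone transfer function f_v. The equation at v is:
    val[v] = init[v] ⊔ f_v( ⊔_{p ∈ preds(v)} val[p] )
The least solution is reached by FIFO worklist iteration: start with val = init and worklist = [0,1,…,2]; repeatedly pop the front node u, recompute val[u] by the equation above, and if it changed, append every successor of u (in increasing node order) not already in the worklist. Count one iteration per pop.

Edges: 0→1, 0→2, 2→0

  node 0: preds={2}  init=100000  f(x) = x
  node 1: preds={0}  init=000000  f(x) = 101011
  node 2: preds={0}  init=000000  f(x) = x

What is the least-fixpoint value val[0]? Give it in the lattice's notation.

Worklist (4 pops):
  #1 pop 0: in=000000 → 100000 (no change)
  #2 pop 1: in=100000 → 101011 (was 000000); enqueue []
  #3 pop 2: in=100000 → 100000 (was 000000); enqueue [0]
  #4 pop 0: in=100000 → 100000 (no change)

Fixpoint:
  val[0] = 100000
  val[1] = 101011
  val[2] = 100000

100000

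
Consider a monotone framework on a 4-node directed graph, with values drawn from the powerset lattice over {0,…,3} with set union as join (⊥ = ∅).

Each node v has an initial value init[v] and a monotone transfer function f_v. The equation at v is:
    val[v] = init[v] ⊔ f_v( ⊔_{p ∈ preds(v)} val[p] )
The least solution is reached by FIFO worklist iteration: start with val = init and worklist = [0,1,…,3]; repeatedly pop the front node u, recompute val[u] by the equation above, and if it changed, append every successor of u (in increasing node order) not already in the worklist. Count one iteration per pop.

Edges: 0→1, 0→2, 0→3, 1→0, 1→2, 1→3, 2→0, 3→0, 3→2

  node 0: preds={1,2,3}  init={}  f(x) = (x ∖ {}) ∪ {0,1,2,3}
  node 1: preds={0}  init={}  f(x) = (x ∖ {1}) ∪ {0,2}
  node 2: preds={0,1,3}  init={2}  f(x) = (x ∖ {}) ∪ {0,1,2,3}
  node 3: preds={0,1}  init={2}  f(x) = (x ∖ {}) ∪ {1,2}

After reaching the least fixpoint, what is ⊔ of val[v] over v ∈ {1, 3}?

Trace (6 dequeues):
  [1] u=0 | in {2} | out {0,1,2,3} | prev {} | push {}
  [2] u=1 | in {0,1,2,3} | out {0,2,3} | prev {} | push {0}
  [3] u=2 | in {0,1,2,3} | out {0,1,2,3} | prev {2} | push {}
  [4] u=3 | in {0,1,2,3} | out {0,1,2,3} | prev {2} | push {2}
  [5] u=0 | in {0,1,2,3} | out {0,1,2,3} | ==
  [6] u=2 | in {0,1,2,3} | out {0,1,2,3} | ==

Converged values:
  [0] {0,1,2,3}
  [1] {0,2,3}
  [2] {0,1,2,3}
  [3] {0,1,2,3}

{0,1,2,3}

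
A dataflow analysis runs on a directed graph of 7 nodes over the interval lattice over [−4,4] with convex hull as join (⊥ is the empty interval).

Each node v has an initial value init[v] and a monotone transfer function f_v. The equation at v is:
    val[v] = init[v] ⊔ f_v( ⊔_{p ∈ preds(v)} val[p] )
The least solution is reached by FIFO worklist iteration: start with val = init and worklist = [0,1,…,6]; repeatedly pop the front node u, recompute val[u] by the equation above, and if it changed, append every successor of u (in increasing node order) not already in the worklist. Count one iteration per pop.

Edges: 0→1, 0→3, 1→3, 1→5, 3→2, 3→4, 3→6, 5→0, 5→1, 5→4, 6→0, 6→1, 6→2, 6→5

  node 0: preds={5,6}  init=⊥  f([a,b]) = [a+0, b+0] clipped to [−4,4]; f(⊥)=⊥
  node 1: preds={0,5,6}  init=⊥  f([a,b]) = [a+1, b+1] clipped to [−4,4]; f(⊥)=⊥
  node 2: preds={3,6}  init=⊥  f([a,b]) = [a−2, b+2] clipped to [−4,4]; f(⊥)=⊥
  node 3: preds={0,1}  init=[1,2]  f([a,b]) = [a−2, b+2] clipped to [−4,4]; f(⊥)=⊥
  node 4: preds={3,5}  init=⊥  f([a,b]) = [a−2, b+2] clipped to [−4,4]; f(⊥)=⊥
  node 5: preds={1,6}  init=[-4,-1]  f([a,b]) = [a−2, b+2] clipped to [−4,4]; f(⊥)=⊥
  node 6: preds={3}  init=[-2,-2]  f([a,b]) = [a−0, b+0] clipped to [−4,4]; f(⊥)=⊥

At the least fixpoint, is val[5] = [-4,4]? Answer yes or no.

yes

Trace (23 dequeues):
  [1] u=0 | in [-4,-1] | out [-4,-1] | prev ⊥ | push {}
  [2] u=1 | in [-4,-1] | out [-3,0] | prev ⊥ | push {}
  [3] u=2 | in [-2,2] | out [-4,4] | prev ⊥ | push {}
  [4] u=3 | in [-4,0] | out [-4,2] | prev [1,2] | push {2}
  [5] u=4 | in [-4,2] | out [-4,4] | prev ⊥ | push {}
  [6] u=5 | in [-3,0] | out [-4,2] | prev [-4,-1] | push {0,1,4}
  [7] u=6 | in [-4,2] | out [-4,2] | prev [-2,-2] | push {5}
  [8] u=2 | in [-4,2] | out [-4,4] | ==
  [9] u=0 | in [-4,2] | out [-4,2] | prev [-4,-1] | push {3}
  [10] u=1 | in [-4,2] | out [-3,3] | prev [-3,0] | push {}
  [11] u=4 | in [-4,2] | out [-4,4] | ==
  [12] u=5 | in [-4,3] | out [-4,4] | prev [-4,2] | push {0,1,4}
  [13] u=3 | in [-4,3] | out [-4,4] | prev [-4,2] | push {2,6}
  [14] u=0 | in [-4,4] | out [-4,4] | prev [-4,2] | push {3}
  [15] u=1 | in [-4,4] | out [-3,4] | prev [-3,3] | push {5}
  [16] u=4 | in [-4,4] | out [-4,4] | ==
  [17] u=2 | in [-4,4] | out [-4,4] | ==
  [18] u=6 | in [-4,4] | out [-4,4] | prev [-4,2] | push {0,1,2}
  [19] u=3 | in [-4,4] | out [-4,4] | ==
  [20] u=5 | in [-4,4] | out [-4,4] | ==
  [21] u=0 | in [-4,4] | out [-4,4] | ==
  [22] u=1 | in [-4,4] | out [-3,4] | ==
  [23] u=2 | in [-4,4] | out [-4,4] | ==

Converged values:
  [0] [-4,4]
  [1] [-3,4]
  [2] [-4,4]
  [3] [-4,4]
  [4] [-4,4]
  [5] [-4,4]
  [6] [-4,4]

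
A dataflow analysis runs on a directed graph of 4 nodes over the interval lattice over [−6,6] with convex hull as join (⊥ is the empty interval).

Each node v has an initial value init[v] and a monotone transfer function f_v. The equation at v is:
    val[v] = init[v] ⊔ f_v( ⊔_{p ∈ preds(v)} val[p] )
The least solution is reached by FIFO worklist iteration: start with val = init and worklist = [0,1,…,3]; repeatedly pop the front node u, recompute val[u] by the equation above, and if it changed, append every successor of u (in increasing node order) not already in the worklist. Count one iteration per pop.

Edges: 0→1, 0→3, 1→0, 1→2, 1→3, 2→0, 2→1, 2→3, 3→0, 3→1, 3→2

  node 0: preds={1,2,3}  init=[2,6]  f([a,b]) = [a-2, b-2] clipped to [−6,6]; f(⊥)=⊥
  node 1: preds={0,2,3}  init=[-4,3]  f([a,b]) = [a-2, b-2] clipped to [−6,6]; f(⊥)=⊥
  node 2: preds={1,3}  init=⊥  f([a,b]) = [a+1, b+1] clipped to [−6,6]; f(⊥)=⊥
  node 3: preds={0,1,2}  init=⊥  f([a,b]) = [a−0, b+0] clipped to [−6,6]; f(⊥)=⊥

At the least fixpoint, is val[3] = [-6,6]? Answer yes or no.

yes

Worklist (10 pops):
  #1 pop 0: in=[-4,3] → [-6,6] (was [2,6]); enqueue []
  #2 pop 1: in=[-6,6] → [-6,4] (was [-4,3]); enqueue [0]
  #3 pop 2: in=[-6,4] → [-5,5] (was ⊥); enqueue [1]
  #4 pop 3: in=[-6,6] → [-6,6] (was ⊥); enqueue [2]
  #5 pop 0: in=[-6,6] → [-6,6] (no change)
  #6 pop 1: in=[-6,6] → [-6,4] (no change)
  #7 pop 2: in=[-6,6] → [-5,6] (was [-5,5]); enqueue [0,1,3]
  #8 pop 0: in=[-6,6] → [-6,6] (no change)
  #9 pop 1: in=[-6,6] → [-6,4] (no change)
  #10 pop 3: in=[-6,6] → [-6,6] (no change)

Fixpoint:
  val[0] = [-6,6]
  val[1] = [-6,4]
  val[2] = [-5,6]
  val[3] = [-6,6]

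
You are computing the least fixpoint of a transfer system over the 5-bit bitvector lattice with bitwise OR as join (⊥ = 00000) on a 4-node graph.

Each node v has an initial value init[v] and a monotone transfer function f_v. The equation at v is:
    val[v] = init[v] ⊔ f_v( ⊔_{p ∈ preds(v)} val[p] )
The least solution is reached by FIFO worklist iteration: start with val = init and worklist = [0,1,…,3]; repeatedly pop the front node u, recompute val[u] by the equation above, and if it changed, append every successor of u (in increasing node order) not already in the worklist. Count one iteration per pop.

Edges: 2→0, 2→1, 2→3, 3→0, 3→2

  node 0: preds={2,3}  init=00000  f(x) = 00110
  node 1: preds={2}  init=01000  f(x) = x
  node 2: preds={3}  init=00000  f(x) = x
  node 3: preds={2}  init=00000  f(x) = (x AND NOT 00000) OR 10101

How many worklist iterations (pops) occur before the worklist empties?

Trace (9 dequeues):
  [1] u=0 | in 00000 | out 00110 | prev 00000 | push {}
  [2] u=1 | in 00000 | out 01000 | ==
  [3] u=2 | in 00000 | out 00000 | ==
  [4] u=3 | in 00000 | out 10101 | prev 00000 | push {0,2}
  [5] u=0 | in 10101 | out 00110 | ==
  [6] u=2 | in 10101 | out 10101 | prev 00000 | push {0,1,3}
  [7] u=0 | in 10101 | out 00110 | ==
  [8] u=1 | in 10101 | out 11101 | prev 01000 | push {}
  [9] u=3 | in 10101 | out 10101 | ==

Converged values:
  [0] 00110
  [1] 11101
  [2] 10101
  [3] 10101

9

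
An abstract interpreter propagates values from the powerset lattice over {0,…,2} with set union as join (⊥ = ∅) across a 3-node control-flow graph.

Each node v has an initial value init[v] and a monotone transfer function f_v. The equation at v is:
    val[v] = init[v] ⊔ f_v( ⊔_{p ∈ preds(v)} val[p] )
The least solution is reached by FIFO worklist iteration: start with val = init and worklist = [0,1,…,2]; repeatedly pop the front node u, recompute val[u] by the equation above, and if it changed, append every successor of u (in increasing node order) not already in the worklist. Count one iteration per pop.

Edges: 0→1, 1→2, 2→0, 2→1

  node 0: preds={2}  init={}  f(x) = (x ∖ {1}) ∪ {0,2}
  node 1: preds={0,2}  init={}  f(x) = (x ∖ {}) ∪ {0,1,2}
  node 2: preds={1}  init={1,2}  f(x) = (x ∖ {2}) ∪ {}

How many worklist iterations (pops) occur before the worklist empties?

5

Trace (5 dequeues):
  [1] u=0 | in {1,2} | out {0,2} | prev {} | push {}
  [2] u=1 | in {0,1,2} | out {0,1,2} | prev {} | push {}
  [3] u=2 | in {0,1,2} | out {0,1,2} | prev {1,2} | push {0,1}
  [4] u=0 | in {0,1,2} | out {0,2} | ==
  [5] u=1 | in {0,1,2} | out {0,1,2} | ==

Converged values:
  [0] {0,2}
  [1] {0,1,2}
  [2] {0,1,2}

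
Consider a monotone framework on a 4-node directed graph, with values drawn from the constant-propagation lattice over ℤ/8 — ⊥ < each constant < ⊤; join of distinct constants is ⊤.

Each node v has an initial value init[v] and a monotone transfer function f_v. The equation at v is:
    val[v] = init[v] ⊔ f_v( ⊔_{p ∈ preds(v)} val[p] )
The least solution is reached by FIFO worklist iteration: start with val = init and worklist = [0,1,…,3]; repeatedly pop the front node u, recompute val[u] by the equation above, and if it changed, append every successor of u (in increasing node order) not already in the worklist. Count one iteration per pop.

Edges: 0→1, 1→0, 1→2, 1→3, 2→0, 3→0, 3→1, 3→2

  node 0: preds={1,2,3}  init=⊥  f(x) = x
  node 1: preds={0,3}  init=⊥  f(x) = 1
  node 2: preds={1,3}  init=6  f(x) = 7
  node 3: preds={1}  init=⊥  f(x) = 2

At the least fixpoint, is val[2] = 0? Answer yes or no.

no

Worklist (7 pops):
  #1 pop 0: in=6 → 6 (was ⊥); enqueue []
  #2 pop 1: in=6 → 1 (was ⊥); enqueue [0]
  #3 pop 2: in=1 → ⊤ (was 6); enqueue []
  #4 pop 3: in=1 → 2 (was ⊥); enqueue [1,2]
  #5 pop 0: in=⊤ → ⊤ (was 6); enqueue []
  #6 pop 1: in=⊤ → 1 (no change)
  #7 pop 2: in=⊤ → ⊤ (no change)

Fixpoint:
  val[0] = ⊤
  val[1] = 1
  val[2] = ⊤
  val[3] = 2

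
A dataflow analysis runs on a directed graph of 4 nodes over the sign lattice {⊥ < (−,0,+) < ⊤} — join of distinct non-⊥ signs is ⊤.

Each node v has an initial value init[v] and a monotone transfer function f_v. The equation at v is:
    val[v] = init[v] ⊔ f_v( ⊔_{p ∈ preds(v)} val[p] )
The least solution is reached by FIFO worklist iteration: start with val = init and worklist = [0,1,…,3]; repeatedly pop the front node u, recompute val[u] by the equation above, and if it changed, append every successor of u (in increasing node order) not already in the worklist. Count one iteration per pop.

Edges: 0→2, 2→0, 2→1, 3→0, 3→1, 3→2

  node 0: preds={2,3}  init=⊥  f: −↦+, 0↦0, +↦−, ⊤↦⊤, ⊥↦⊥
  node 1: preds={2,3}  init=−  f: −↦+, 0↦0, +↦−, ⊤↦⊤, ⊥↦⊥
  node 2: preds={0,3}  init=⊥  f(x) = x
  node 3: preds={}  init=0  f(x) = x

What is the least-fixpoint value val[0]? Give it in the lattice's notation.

Worklist (6 pops):
  #1 pop 0: in=0 → 0 (was ⊥); enqueue []
  #2 pop 1: in=0 → ⊤ (was −); enqueue []
  #3 pop 2: in=0 → 0 (was ⊥); enqueue [0,1]
  #4 pop 3: in=⊥ → 0 (no change)
  #5 pop 0: in=0 → 0 (no change)
  #6 pop 1: in=0 → ⊤ (no change)

Fixpoint:
  val[0] = 0
  val[1] = ⊤
  val[2] = 0
  val[3] = 0

0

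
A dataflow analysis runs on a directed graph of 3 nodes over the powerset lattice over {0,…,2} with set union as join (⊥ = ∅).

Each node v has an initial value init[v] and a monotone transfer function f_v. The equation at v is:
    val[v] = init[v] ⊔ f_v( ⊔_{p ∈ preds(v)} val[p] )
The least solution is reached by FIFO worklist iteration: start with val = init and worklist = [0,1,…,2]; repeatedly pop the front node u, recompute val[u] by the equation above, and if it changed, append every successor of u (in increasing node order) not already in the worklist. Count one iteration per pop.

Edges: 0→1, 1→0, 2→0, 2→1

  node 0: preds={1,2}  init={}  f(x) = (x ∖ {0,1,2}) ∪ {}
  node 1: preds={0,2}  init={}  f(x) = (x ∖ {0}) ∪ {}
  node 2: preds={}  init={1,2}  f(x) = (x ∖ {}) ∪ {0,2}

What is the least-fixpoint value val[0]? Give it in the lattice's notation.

{}

Trace (5 dequeues):
  [1] u=0 | in {1,2} | out {} | ==
  [2] u=1 | in {1,2} | out {1,2} | prev {} | push {0}
  [3] u=2 | in {} | out {0,1,2} | prev {1,2} | push {1}
  [4] u=0 | in {0,1,2} | out {} | ==
  [5] u=1 | in {0,1,2} | out {1,2} | ==

Converged values:
  [0] {}
  [1] {1,2}
  [2] {0,1,2}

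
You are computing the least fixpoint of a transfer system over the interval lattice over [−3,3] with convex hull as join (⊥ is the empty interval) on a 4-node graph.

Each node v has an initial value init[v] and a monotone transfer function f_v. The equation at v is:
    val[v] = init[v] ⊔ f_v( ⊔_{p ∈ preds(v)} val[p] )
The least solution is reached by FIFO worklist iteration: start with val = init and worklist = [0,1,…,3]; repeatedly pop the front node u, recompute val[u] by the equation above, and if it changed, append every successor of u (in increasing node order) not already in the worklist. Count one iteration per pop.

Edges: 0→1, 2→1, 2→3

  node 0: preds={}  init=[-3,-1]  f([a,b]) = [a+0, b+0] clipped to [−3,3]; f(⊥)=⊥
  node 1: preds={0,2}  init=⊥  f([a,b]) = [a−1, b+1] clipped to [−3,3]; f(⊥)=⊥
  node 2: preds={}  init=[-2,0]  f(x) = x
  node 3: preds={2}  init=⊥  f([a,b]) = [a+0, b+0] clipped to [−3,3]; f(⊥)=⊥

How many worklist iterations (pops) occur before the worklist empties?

4

Trace (4 dequeues):
  [1] u=0 | in ⊥ | out [-3,-1] | ==
  [2] u=1 | in [-3,0] | out [-3,1] | prev ⊥ | push {}
  [3] u=2 | in ⊥ | out [-2,0] | ==
  [4] u=3 | in [-2,0] | out [-2,0] | prev ⊥ | push {}

Converged values:
  [0] [-3,-1]
  [1] [-3,1]
  [2] [-2,0]
  [3] [-2,0]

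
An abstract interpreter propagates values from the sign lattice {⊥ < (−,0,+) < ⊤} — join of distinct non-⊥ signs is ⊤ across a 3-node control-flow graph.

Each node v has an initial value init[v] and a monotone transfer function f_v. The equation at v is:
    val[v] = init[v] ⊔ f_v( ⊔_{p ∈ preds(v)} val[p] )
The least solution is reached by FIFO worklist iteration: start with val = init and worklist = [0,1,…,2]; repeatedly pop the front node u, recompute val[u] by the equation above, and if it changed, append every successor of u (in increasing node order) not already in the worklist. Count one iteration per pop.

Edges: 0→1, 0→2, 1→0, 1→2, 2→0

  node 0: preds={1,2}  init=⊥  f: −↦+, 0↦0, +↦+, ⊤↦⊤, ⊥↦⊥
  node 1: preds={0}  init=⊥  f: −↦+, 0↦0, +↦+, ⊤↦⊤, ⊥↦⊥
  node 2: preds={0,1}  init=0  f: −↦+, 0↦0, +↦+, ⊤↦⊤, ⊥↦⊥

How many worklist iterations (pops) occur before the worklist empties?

Iteration log — 4 steps:
  step 1. node 0  ⊔preds=0  new=0  old=⊥  +wl: 
  step 2. node 1  ⊔preds=0  new=0  old=⊥  +wl: 0
  step 3. node 2  ⊔preds=0  new=0  stable
  step 4. node 0  ⊔preds=0  new=0  stable

Least fixpoint reached:
  node 0: 0
  node 1: 0
  node 2: 0

4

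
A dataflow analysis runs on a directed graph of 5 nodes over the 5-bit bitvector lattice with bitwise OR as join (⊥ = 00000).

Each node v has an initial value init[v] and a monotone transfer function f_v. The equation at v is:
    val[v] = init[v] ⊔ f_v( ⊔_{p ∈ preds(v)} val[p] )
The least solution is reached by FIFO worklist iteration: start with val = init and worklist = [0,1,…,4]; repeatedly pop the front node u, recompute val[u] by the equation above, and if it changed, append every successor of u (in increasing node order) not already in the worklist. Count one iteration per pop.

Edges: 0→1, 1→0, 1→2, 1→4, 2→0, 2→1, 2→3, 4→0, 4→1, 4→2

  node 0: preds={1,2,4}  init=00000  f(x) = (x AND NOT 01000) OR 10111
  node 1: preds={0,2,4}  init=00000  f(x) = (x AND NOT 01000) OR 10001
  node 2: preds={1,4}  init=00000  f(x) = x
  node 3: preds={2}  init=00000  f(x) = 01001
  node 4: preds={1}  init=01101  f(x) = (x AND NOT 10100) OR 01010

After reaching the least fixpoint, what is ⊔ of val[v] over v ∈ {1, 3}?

11111

Worklist (8 pops):
  #1 pop 0: in=01101 → 10111 (was 00000); enqueue []
  #2 pop 1: in=11111 → 10111 (was 00000); enqueue [0]
  #3 pop 2: in=11111 → 11111 (was 00000); enqueue [1]
  #4 pop 3: in=11111 → 01001 (was 00000); enqueue []
  #5 pop 4: in=10111 → 01111 (was 01101); enqueue [2]
  #6 pop 0: in=11111 → 10111 (no change)
  #7 pop 1: in=11111 → 10111 (no change)
  #8 pop 2: in=11111 → 11111 (no change)

Fixpoint:
  val[0] = 10111
  val[1] = 10111
  val[2] = 11111
  val[3] = 01001
  val[4] = 01111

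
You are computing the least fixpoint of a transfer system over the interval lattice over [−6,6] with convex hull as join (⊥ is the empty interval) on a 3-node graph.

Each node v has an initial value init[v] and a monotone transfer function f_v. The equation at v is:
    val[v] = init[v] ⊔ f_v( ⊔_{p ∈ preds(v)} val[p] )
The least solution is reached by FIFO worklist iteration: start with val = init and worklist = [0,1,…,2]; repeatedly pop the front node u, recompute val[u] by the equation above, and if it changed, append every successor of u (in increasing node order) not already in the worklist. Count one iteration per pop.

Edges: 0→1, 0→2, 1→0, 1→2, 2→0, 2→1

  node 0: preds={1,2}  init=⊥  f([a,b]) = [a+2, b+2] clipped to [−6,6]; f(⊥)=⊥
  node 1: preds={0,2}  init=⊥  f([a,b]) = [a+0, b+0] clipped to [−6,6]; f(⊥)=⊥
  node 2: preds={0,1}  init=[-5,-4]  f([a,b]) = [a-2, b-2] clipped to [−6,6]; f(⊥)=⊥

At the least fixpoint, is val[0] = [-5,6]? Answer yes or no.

no

Trace (17 dequeues):
  [1] u=0 | in [-5,-4] | out [-3,-2] | prev ⊥ | push {}
  [2] u=1 | in [-5,-2] | out [-5,-2] | prev ⊥ | push {0}
  [3] u=2 | in [-5,-2] | out [-6,-4] | prev [-5,-4] | push {1}
  [4] u=0 | in [-6,-2] | out [-4,0] | prev [-3,-2] | push {2}
  [5] u=1 | in [-6,0] | out [-6,0] | prev [-5,-2] | push {0}
  [6] u=2 | in [-6,0] | out [-6,-2] | prev [-6,-4] | push {1}
  [7] u=0 | in [-6,0] | out [-4,2] | prev [-4,0] | push {2}
  [8] u=1 | in [-6,2] | out [-6,2] | prev [-6,0] | push {0}
  [9] u=2 | in [-6,2] | out [-6,0] | prev [-6,-2] | push {1}
  [10] u=0 | in [-6,2] | out [-4,4] | prev [-4,2] | push {2}
  [11] u=1 | in [-6,4] | out [-6,4] | prev [-6,2] | push {0}
  [12] u=2 | in [-6,4] | out [-6,2] | prev [-6,0] | push {1}
  [13] u=0 | in [-6,4] | out [-4,6] | prev [-4,4] | push {2}
  [14] u=1 | in [-6,6] | out [-6,6] | prev [-6,4] | push {0}
  [15] u=2 | in [-6,6] | out [-6,4] | prev [-6,2] | push {1}
  [16] u=0 | in [-6,6] | out [-4,6] | ==
  [17] u=1 | in [-6,6] | out [-6,6] | ==

Converged values:
  [0] [-4,6]
  [1] [-6,6]
  [2] [-6,4]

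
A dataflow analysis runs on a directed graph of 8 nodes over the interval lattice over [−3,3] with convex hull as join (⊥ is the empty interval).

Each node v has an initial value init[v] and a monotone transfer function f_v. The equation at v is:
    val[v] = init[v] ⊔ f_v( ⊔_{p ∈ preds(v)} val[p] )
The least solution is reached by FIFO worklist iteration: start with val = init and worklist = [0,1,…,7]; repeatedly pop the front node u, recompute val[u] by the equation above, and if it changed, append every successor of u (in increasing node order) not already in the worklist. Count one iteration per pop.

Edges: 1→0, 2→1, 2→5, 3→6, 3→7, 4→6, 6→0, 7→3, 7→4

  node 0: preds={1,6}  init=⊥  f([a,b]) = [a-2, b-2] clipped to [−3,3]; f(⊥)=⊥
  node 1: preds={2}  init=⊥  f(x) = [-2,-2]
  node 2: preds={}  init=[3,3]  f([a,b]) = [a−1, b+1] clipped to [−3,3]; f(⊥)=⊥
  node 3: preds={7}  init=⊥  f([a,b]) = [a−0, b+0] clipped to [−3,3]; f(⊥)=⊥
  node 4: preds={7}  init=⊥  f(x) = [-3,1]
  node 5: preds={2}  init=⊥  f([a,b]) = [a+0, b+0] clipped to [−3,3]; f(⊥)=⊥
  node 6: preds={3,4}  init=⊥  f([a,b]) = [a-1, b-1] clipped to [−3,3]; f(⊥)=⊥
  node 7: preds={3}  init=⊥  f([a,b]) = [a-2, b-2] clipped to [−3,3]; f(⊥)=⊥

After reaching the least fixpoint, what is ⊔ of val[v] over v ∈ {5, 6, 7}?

[-3,3]

Iteration log — 9 steps:
  step 1. node 0  ⊔preds=⊥  new=⊥  stable
  step 2. node 1  ⊔preds=[3,3]  new=[-2,-2]  old=⊥  +wl: 0
  step 3. node 2  ⊔preds=⊥  new=[3,3]  stable
  step 4. node 3  ⊔preds=⊥  new=⊥  stable
  step 5. node 4  ⊔preds=⊥  new=[-3,1]  old=⊥  +wl: 
  step 6. node 5  ⊔preds=[3,3]  new=[3,3]  old=⊥  +wl: 
  step 7. node 6  ⊔preds=[-3,1]  new=[-3,0]  old=⊥  +wl: 
  step 8. node 7  ⊔preds=⊥  new=⊥  stable
  step 9. node 0  ⊔preds=[-3,0]  new=[-3,-2]  old=⊥  +wl: 

Least fixpoint reached:
  node 0: [-3,-2]
  node 1: [-2,-2]
  node 2: [3,3]
  node 3: ⊥
  node 4: [-3,1]
  node 5: [3,3]
  node 6: [-3,0]
  node 7: ⊥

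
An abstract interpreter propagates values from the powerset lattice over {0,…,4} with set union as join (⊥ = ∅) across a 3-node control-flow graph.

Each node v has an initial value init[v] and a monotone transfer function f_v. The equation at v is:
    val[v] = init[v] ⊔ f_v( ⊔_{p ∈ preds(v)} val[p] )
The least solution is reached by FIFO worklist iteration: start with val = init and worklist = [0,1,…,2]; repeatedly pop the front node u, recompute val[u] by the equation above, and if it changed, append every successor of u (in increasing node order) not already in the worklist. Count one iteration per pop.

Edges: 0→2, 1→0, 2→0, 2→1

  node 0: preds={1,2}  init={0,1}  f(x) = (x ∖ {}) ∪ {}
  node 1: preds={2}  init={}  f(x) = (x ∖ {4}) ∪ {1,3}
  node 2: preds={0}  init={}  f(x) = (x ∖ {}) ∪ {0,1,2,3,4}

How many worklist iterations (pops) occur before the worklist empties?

7

Trace (7 dequeues):
  [1] u=0 | in {} | out {0,1} | ==
  [2] u=1 | in {} | out {1,3} | prev {} | push {0}
  [3] u=2 | in {0,1} | out {0,1,2,3,4} | prev {} | push {1}
  [4] u=0 | in {0,1,2,3,4} | out {0,1,2,3,4} | prev {0,1} | push {2}
  [5] u=1 | in {0,1,2,3,4} | out {0,1,2,3} | prev {1,3} | push {0}
  [6] u=2 | in {0,1,2,3,4} | out {0,1,2,3,4} | ==
  [7] u=0 | in {0,1,2,3,4} | out {0,1,2,3,4} | ==

Converged values:
  [0] {0,1,2,3,4}
  [1] {0,1,2,3}
  [2] {0,1,2,3,4}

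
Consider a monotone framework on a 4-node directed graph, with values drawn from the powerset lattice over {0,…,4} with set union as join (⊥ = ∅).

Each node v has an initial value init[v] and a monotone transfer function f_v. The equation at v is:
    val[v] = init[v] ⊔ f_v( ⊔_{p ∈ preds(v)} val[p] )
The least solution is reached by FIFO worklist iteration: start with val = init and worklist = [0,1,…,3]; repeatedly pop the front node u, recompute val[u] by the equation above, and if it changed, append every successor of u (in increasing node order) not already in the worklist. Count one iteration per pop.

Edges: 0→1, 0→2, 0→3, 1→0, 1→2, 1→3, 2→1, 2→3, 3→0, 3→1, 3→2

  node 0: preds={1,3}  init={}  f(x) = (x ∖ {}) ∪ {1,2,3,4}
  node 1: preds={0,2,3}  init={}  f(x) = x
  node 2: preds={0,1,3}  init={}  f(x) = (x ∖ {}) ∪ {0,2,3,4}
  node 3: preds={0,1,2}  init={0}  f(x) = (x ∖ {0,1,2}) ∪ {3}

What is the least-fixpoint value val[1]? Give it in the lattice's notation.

{0,1,2,3,4}

Iteration log — 7 steps:
  step 1. node 0  ⊔preds={0}  new={0,1,2,3,4}  old={}  +wl: 
  step 2. node 1  ⊔preds={0,1,2,3,4}  new={0,1,2,3,4}  old={}  +wl: 0
  step 3. node 2  ⊔preds={0,1,2,3,4}  new={0,1,2,3,4}  old={}  +wl: 1
  step 4. node 3  ⊔preds={0,1,2,3,4}  new={0,3,4}  old={0}  +wl: 2
  step 5. node 0  ⊔preds={0,1,2,3,4}  new={0,1,2,3,4}  stable
  step 6. node 1  ⊔preds={0,1,2,3,4}  new={0,1,2,3,4}  stable
  step 7. node 2  ⊔preds={0,1,2,3,4}  new={0,1,2,3,4}  stable

Least fixpoint reached:
  node 0: {0,1,2,3,4}
  node 1: {0,1,2,3,4}
  node 2: {0,1,2,3,4}
  node 3: {0,3,4}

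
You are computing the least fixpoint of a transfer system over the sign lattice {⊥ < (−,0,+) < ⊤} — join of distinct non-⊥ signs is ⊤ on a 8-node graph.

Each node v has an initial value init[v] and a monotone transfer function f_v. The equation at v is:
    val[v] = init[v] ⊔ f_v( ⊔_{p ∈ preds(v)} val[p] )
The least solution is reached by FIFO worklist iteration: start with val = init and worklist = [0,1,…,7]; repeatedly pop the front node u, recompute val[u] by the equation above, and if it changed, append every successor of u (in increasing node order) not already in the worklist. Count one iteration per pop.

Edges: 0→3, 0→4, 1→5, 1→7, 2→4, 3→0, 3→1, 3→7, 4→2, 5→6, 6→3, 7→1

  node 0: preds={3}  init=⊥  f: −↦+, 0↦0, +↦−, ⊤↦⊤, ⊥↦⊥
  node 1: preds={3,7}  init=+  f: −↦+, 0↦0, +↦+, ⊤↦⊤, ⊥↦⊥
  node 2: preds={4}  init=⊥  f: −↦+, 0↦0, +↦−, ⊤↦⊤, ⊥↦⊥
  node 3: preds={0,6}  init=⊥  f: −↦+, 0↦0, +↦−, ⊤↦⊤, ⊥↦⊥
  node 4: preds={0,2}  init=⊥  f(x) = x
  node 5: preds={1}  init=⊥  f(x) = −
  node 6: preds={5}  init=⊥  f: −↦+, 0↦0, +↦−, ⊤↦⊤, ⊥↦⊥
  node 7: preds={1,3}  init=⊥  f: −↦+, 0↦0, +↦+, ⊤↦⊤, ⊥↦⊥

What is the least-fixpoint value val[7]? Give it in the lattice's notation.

Trace (20 dequeues):
  [1] u=0 | in ⊥ | out ⊥ | ==
  [2] u=1 | in ⊥ | out + | ==
  [3] u=2 | in ⊥ | out ⊥ | ==
  [4] u=3 | in ⊥ | out ⊥ | ==
  [5] u=4 | in ⊥ | out ⊥ | ==
  [6] u=5 | in + | out − | prev ⊥ | push {}
  [7] u=6 | in − | out + | prev ⊥ | push {3}
  [8] u=7 | in + | out + | prev ⊥ | push {1}
  [9] u=3 | in + | out − | prev ⊥ | push {0,7}
  [10] u=1 | in ⊤ | out ⊤ | prev + | push {5}
  [11] u=0 | in − | out + | prev ⊥ | push {3,4}
  [12] u=7 | in ⊤ | out ⊤ | prev + | push {1}
  [13] u=5 | in ⊤ | out − | ==
  [14] u=3 | in + | out − | ==
  [15] u=4 | in + | out + | prev ⊥ | push {2}
  [16] u=1 | in ⊤ | out ⊤ | ==
  [17] u=2 | in + | out − | prev ⊥ | push {4}
  [18] u=4 | in ⊤ | out ⊤ | prev + | push {2}
  [19] u=2 | in ⊤ | out ⊤ | prev − | push {4}
  [20] u=4 | in ⊤ | out ⊤ | ==

Converged values:
  [0] +
  [1] ⊤
  [2] ⊤
  [3] −
  [4] ⊤
  [5] −
  [6] +
  [7] ⊤

⊤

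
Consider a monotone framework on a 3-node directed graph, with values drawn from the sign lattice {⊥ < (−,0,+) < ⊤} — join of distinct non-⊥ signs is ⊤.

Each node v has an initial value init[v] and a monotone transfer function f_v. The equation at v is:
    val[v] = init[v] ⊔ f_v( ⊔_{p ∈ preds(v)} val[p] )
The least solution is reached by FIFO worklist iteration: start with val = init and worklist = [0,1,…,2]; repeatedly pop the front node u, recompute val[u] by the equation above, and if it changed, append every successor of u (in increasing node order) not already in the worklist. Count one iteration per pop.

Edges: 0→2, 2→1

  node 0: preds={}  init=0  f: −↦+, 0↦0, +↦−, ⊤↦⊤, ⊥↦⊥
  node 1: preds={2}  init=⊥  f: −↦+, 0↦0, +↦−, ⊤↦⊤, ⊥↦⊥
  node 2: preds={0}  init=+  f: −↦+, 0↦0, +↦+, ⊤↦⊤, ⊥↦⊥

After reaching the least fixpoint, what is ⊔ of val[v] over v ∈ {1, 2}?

Worklist (4 pops):
  #1 pop 0: in=⊥ → 0 (no change)
  #2 pop 1: in=+ → − (was ⊥); enqueue []
  #3 pop 2: in=0 → ⊤ (was +); enqueue [1]
  #4 pop 1: in=⊤ → ⊤ (was −); enqueue []

Fixpoint:
  val[0] = 0
  val[1] = ⊤
  val[2] = ⊤

⊤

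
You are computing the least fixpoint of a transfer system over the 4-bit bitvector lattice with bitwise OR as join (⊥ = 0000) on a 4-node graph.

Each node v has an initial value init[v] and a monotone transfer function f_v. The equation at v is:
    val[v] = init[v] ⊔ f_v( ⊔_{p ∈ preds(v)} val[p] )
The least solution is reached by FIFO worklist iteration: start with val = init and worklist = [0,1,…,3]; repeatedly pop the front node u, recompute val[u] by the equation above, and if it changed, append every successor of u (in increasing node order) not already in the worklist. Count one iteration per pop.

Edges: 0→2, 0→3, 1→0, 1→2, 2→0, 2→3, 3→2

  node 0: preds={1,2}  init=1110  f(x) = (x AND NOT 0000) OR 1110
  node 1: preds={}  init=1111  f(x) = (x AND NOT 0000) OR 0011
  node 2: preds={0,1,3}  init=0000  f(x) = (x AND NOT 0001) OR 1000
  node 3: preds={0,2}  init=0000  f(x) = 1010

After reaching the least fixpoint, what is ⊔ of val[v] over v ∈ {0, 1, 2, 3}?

1111

Trace (6 dequeues):
  [1] u=0 | in 1111 | out 1111 | prev 1110 | push {}
  [2] u=1 | in 0000 | out 1111 | ==
  [3] u=2 | in 1111 | out 1110 | prev 0000 | push {0}
  [4] u=3 | in 1111 | out 1010 | prev 0000 | push {2}
  [5] u=0 | in 1111 | out 1111 | ==
  [6] u=2 | in 1111 | out 1110 | ==

Converged values:
  [0] 1111
  [1] 1111
  [2] 1110
  [3] 1010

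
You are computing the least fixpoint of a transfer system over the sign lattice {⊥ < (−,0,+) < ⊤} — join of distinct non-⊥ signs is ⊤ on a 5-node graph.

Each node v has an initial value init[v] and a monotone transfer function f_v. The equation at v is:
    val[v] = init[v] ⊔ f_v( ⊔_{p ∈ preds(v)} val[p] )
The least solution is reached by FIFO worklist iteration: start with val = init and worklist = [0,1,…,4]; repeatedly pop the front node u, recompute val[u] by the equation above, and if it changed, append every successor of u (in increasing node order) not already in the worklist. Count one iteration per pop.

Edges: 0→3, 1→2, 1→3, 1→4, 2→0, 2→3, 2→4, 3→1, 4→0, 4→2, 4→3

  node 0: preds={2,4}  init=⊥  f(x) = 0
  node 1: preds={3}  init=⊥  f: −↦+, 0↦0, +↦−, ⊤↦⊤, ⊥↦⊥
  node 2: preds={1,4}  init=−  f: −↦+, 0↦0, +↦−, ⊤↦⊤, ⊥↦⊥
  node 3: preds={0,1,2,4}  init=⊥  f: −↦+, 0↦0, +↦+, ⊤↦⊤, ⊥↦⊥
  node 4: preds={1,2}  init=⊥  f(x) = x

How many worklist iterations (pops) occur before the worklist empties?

13

Worklist (13 pops):
  #1 pop 0: in=− → 0 (was ⊥); enqueue []
  #2 pop 1: in=⊥ → ⊥ (no change)
  #3 pop 2: in=⊥ → − (no change)
  #4 pop 3: in=⊤ → ⊤ (was ⊥); enqueue [1]
  #5 pop 4: in=− → − (was ⊥); enqueue [0,2,3]
  #6 pop 1: in=⊤ → ⊤ (was ⊥); enqueue [4]
  #7 pop 0: in=− → 0 (no change)
  #8 pop 2: in=⊤ → ⊤ (was −); enqueue [0]
  #9 pop 3: in=⊤ → ⊤ (no change)
  #10 pop 4: in=⊤ → ⊤ (was −); enqueue [2,3]
  #11 pop 0: in=⊤ → 0 (no change)
  #12 pop 2: in=⊤ → ⊤ (no change)
  #13 pop 3: in=⊤ → ⊤ (no change)

Fixpoint:
  val[0] = 0
  val[1] = ⊤
  val[2] = ⊤
  val[3] = ⊤
  val[4] = ⊤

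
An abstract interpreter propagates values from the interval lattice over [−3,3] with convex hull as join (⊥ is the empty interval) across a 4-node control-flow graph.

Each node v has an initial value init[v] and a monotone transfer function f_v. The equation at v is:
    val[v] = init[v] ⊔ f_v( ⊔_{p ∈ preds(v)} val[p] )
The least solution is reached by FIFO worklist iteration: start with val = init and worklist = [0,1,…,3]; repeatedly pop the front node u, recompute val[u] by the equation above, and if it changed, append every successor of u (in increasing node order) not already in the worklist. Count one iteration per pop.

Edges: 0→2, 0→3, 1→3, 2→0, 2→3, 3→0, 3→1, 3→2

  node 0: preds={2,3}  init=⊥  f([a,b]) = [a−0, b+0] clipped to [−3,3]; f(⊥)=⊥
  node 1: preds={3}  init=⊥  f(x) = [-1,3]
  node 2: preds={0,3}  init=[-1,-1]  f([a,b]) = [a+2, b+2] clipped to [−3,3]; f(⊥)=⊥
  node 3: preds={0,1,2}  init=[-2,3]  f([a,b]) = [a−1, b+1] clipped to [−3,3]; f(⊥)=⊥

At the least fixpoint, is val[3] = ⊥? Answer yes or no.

Worklist (8 pops):
  #1 pop 0: in=[-2,3] → [-2,3] (was ⊥); enqueue []
  #2 pop 1: in=[-2,3] → [-1,3] (was ⊥); enqueue []
  #3 pop 2: in=[-2,3] → [-1,3] (was [-1,-1]); enqueue [0]
  #4 pop 3: in=[-2,3] → [-3,3] (was [-2,3]); enqueue [1,2]
  #5 pop 0: in=[-3,3] → [-3,3] (was [-2,3]); enqueue [3]
  #6 pop 1: in=[-3,3] → [-1,3] (no change)
  #7 pop 2: in=[-3,3] → [-1,3] (no change)
  #8 pop 3: in=[-3,3] → [-3,3] (no change)

Fixpoint:
  val[0] = [-3,3]
  val[1] = [-1,3]
  val[2] = [-1,3]
  val[3] = [-3,3]

no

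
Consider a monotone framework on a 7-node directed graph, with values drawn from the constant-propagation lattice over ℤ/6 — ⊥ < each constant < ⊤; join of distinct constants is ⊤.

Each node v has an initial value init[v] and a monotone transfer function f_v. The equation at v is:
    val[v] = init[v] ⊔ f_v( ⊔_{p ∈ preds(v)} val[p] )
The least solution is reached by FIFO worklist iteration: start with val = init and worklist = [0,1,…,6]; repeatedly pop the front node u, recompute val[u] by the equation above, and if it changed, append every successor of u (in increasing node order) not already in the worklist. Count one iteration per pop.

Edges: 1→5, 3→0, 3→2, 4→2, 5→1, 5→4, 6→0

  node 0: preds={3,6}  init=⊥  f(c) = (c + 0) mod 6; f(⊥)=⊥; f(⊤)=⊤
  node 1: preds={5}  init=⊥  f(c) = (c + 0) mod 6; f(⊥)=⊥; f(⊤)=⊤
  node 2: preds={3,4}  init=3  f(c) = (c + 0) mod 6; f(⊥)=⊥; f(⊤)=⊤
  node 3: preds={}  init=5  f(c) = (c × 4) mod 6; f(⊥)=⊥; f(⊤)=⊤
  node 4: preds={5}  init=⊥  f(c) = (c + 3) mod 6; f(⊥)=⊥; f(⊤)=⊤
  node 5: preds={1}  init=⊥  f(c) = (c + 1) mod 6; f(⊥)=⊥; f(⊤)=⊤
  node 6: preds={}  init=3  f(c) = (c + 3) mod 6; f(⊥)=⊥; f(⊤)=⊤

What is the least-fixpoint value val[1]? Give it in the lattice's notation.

Trace (7 dequeues):
  [1] u=0 | in ⊤ | out ⊤ | prev ⊥ | push {}
  [2] u=1 | in ⊥ | out ⊥ | ==
  [3] u=2 | in 5 | out ⊤ | prev 3 | push {}
  [4] u=3 | in ⊥ | out 5 | ==
  [5] u=4 | in ⊥ | out ⊥ | ==
  [6] u=5 | in ⊥ | out ⊥ | ==
  [7] u=6 | in ⊥ | out 3 | ==

Converged values:
  [0] ⊤
  [1] ⊥
  [2] ⊤
  [3] 5
  [4] ⊥
  [5] ⊥
  [6] 3

⊥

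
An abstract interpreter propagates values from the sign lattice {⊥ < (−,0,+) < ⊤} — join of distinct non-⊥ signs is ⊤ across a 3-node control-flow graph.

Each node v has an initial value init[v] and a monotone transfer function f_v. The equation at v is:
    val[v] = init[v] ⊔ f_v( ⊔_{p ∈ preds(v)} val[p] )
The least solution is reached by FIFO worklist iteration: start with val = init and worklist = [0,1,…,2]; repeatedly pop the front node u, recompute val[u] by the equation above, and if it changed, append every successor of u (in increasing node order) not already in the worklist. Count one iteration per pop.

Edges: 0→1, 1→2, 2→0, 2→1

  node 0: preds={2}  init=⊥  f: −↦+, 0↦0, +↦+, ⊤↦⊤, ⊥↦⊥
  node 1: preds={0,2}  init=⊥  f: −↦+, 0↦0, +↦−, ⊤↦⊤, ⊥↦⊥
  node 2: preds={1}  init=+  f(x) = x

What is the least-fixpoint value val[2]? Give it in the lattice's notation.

⊤

Iteration log — 6 steps:
  step 1. node 0  ⊔preds=+  new=+  old=⊥  +wl: 
  step 2. node 1  ⊔preds=+  new=−  old=⊥  +wl: 
  step 3. node 2  ⊔preds=−  new=⊤  old=+  +wl: 0,1
  step 4. node 0  ⊔preds=⊤  new=⊤  old=+  +wl: 
  step 5. node 1  ⊔preds=⊤  new=⊤  old=−  +wl: 2
  step 6. node 2  ⊔preds=⊤  new=⊤  stable

Least fixpoint reached:
  node 0: ⊤
  node 1: ⊤
  node 2: ⊤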